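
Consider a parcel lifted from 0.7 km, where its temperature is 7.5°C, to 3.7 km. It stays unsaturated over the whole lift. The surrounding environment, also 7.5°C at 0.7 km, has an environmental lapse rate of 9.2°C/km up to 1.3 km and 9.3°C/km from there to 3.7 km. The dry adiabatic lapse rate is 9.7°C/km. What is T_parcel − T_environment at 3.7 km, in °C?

-1.26°C (parcel cooler than environment)

Parcel:
  Dry to 3700 m: -9.7 × 3 km = -29.1°C, so T = -21.6°C.
Environment:
  Environment, lower layer to 1300 m: -9.2 × 0.6 km = -5.52°C, so T = 1.98°C.
  Environment, upper layer to 3700 m: -9.3 × 2.4 km = -22.32°C, so T = -20.34°C.
T_parcel − T_env = -21.6 − (-20.34) = -1.26°C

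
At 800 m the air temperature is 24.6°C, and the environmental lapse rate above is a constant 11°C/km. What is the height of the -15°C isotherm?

Height above start = (24.6 − (-15)) / 11 = 3.6 km
Altitude = 800 m + 3600 m = 4400 m

4400 m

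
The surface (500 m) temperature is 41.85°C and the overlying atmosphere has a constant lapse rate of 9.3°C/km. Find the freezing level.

Height above start = (41.85 − 0) / 9.3 = 4.5 km
Altitude = 500 m + 4500 m = 5000 m

5000 m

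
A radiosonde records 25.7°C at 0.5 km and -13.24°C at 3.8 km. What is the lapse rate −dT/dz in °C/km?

Γ = −ΔT/Δz = (25.7 − (-13.24)) / (3800 − 500) m
  = 38.94°C / 3.3 km = 11.8°C/km

11.8°C/km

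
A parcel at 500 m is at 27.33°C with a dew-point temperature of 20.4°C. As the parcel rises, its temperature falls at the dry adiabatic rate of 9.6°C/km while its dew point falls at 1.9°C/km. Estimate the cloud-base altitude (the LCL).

1400 m

T and T_d converge at 9.6 − 1.9 = 7.7°C per km
Height above start = (27.33 − 20.4) / 7.7 = 0.9 km
LCL altitude = 500 m + 900 m = 1400 m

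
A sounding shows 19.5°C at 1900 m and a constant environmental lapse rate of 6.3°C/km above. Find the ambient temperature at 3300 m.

1900 → 3300 m (environmental, 6.3°C/km): ΔT = -6.3 × 1.4 = -8.82°C → T = 10.68°C

10.68°C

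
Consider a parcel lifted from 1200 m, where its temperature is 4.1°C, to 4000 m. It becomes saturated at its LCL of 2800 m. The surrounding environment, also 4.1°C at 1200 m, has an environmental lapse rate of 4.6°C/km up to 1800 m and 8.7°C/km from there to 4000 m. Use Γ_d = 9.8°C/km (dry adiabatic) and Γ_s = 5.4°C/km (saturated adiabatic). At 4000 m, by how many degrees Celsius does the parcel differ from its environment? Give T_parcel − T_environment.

-0.26°C (parcel cooler than environment)

Parcel:
  1200–2800 m, dry: Δz = 1.6 km ⇒ ΔT = -15.68°C; T = -11.58°C
  2800–4000 m, saturated: Δz = 1.2 km ⇒ ΔT = -6.48°C; T = -18.06°C
Environment:
  1200–1800 m, environment, lower layer: Δz = 0.6 km ⇒ ΔT = -2.76°C; T = 1.34°C
  1800–4000 m, environment, upper layer: Δz = 2.2 km ⇒ ΔT = -19.14°C; T = -17.8°C
T_parcel − T_env = -18.06 − (-17.8) = -0.26°C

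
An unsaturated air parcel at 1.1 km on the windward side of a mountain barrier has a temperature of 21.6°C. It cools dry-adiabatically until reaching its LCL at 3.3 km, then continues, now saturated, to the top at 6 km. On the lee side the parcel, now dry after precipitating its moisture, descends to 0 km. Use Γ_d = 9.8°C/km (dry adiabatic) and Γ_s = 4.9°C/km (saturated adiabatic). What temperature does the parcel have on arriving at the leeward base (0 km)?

45.61°C

From 1100 m to 3300 m (dry): cools by 9.8 × 2.2 = 21.56°C, giving 0.04°C.
From 3300 m to 6000 m (saturated): cools by 4.9 × 2.7 = 13.23°C, giving -13.19°C.
From 6000 m to 0 m (dry descent): warms by 9.8 × 6 = 58.8°C, giving 45.61°C.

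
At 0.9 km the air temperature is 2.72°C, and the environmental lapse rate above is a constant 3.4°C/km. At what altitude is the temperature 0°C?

Height above start = (2.72 − 0) / 3.4 = 0.8 km
Altitude = 900 m + 800 m = 1700 m

1.7 km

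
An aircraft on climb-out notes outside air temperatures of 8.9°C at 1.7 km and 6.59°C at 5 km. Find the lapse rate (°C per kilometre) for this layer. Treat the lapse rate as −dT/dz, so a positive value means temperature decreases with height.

0.7°C/km

Γ = −ΔT/Δz = (8.9 − 6.59) / (5000 − 1700) m
  = 2.31°C / 3.3 km = 0.7°C/km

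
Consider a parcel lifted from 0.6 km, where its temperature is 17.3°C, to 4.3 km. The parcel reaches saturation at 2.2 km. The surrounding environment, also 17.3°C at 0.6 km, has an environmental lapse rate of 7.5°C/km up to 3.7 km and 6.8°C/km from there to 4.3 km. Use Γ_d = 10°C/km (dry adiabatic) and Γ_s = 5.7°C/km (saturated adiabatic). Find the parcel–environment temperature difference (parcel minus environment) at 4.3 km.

Parcel:
  600 → 2200 m (dry, 10°C/km): ΔT = -10 × 1.6 = -16°C → T = 1.3°C
  2200 → 4300 m (saturated, 5.7°C/km): ΔT = -5.7 × 2.1 = -11.97°C → T = -10.67°C
Environment:
  600 → 3700 m (environment, lower layer, 7.5°C/km): ΔT = -7.5 × 3.1 = -23.25°C → T = -5.95°C
  3700 → 4300 m (environment, upper layer, 6.8°C/km): ΔT = -6.8 × 0.6 = -4.08°C → T = -10.03°C
T_parcel − T_env = -10.67 − (-10.03) = -0.64°C

-0.64°C (parcel cooler than environment)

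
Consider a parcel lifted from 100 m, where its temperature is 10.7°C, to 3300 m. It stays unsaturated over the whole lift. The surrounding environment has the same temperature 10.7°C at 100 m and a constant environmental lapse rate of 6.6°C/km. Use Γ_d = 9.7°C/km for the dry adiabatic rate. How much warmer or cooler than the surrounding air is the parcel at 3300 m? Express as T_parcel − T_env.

-9.92°C (parcel cooler than environment)

Parcel:
  100–3300 m, dry: Δz = 3.2 km ⇒ ΔT = -31.04°C; T = -20.34°C
Environment:
  100–3300 m, environment: Δz = 3.2 km ⇒ ΔT = -21.12°C; T = -10.42°C
T_parcel − T_env = -20.34 − (-10.42) = -9.92°C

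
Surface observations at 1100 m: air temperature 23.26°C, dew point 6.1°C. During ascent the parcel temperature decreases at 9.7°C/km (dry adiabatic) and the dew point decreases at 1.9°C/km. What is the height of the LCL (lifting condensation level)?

T and T_d converge at 9.7 − 1.9 = 7.8°C per km
Height above start = (23.26 − 6.1) / 7.8 = 2.2 km
LCL altitude = 1100 m + 2200 m = 3300 m

3300 m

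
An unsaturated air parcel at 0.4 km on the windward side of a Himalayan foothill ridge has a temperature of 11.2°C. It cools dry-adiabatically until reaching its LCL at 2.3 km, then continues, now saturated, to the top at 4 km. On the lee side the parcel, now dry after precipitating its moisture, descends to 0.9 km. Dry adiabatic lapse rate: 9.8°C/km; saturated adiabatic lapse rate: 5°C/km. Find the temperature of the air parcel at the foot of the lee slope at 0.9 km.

400 → 2300 m (dry, 9.8°C/km): ΔT = -9.8 × 1.9 = -18.62°C → T = -7.42°C
2300 → 4000 m (saturated, 5°C/km): ΔT = -5 × 1.7 = -8.5°C → T = -15.92°C
4000 → 900 m (dry descent, 9.8°C/km): ΔT = +9.8 × 3.1 = +30.38°C → T = 14.46°C

14.46°C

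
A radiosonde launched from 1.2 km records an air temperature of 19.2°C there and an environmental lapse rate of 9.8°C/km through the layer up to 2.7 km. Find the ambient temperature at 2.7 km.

1200 → 2700 m (environmental, 9.8°C/km): ΔT = -9.8 × 1.5 = -14.7°C → T = 4.5°C

4.5°C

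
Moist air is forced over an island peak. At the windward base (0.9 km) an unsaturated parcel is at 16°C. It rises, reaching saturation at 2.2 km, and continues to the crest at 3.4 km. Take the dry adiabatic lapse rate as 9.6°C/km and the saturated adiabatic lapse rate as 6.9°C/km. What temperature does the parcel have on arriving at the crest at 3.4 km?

-4.76°C

900–2200 m, dry: Δz = 1.3 km ⇒ ΔT = -12.48°C; T = 3.52°C
2200–3400 m, saturated: Δz = 1.2 km ⇒ ΔT = -8.28°C; T = -4.76°C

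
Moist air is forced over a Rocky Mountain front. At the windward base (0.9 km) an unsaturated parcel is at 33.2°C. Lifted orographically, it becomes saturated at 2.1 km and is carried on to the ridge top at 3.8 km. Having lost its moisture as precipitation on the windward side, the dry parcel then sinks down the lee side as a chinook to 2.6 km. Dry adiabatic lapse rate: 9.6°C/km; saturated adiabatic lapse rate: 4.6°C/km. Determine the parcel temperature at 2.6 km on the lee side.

900–2100 m, dry: Δz = 1.2 km ⇒ ΔT = -11.52°C; T = 21.68°C
2100–3800 m, saturated: Δz = 1.7 km ⇒ ΔT = -7.82°C; T = 13.86°C
3800–2600 m, dry descent: Δz = 1.2 km ⇒ ΔT = +11.52°C; T = 25.38°C

25.38°C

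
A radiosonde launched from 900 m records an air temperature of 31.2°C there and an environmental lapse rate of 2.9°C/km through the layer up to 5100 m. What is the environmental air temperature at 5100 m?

900–5100 m, environmental: Δz = 4.2 km ⇒ ΔT = -12.18°C; T = 19.02°C

19.02°C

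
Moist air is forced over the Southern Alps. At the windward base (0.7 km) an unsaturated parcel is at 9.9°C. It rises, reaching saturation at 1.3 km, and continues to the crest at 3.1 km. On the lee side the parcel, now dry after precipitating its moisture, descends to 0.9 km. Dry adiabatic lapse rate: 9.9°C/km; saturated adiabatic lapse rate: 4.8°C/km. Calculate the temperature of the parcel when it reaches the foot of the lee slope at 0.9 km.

700–1300 m, dry: Δz = 0.6 km ⇒ ΔT = -5.94°C; T = 3.96°C
1300–3100 m, saturated: Δz = 1.8 km ⇒ ΔT = -8.64°C; T = -4.68°C
3100–900 m, dry descent: Δz = 2.2 km ⇒ ΔT = +21.78°C; T = 17.1°C

17.1°C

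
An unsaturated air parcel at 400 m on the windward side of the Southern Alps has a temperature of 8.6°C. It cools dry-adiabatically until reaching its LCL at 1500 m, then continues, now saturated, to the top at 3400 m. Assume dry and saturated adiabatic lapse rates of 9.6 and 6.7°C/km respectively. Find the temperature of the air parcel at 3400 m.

-14.69°C

400–1500 m, dry: Δz = 1.1 km ⇒ ΔT = -10.56°C; T = -1.96°C
1500–3400 m, saturated: Δz = 1.9 km ⇒ ΔT = -12.73°C; T = -14.69°C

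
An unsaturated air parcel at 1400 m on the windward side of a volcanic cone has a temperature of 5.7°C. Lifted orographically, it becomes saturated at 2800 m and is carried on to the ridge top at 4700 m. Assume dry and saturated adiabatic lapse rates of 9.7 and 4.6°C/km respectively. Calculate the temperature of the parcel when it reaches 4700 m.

1400–2800 m, dry: Δz = 1.4 km ⇒ ΔT = -13.58°C; T = -7.88°C
2800–4700 m, saturated: Δz = 1.9 km ⇒ ΔT = -8.74°C; T = -16.62°C

-16.62°C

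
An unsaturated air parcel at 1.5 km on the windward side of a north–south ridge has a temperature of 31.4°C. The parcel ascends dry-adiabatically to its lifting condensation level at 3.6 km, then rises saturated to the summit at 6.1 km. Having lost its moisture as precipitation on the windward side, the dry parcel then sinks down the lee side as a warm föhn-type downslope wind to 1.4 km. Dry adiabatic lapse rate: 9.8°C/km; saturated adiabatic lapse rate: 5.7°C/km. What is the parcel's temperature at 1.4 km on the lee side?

Dry to 3600 m: -9.8 × 2.1 km = -20.58°C, so T = 10.82°C.
Saturated to 6100 m: -5.7 × 2.5 km = -14.25°C, so T = -3.43°C.
Dry descent to 1400 m: +9.8 × 4.7 km = +46.06°C, so T = 42.63°C.

42.63°C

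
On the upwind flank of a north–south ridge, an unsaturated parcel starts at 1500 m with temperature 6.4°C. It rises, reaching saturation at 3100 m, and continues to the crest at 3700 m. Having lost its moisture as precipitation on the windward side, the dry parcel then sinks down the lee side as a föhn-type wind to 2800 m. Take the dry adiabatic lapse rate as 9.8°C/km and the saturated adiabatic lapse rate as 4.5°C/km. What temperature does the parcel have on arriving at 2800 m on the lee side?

-3.16°C

1500 → 3100 m (dry, 9.8°C/km): ΔT = -9.8 × 1.6 = -15.68°C → T = -9.28°C
3100 → 3700 m (saturated, 4.5°C/km): ΔT = -4.5 × 0.6 = -2.7°C → T = -11.98°C
3700 → 2800 m (dry descent, 9.8°C/km): ΔT = +9.8 × 0.9 = +8.82°C → T = -3.16°C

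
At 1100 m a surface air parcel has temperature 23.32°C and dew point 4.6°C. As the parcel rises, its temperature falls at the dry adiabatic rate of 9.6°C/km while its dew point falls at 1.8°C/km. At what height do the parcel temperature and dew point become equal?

T and T_d converge at 9.6 − 1.8 = 7.8°C per km
Height above start = (23.32 − 4.6) / 7.8 = 2.4 km
LCL altitude = 1100 m + 2400 m = 3500 m

3500 m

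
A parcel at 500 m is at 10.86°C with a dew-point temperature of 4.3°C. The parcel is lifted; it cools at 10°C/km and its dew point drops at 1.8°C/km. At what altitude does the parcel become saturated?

T and T_d converge at 10 − 1.8 = 8.2°C per km
Height above start = (10.86 − 4.3) / 8.2 = 0.8 km
LCL altitude = 500 m + 800 m = 1300 m

1300 m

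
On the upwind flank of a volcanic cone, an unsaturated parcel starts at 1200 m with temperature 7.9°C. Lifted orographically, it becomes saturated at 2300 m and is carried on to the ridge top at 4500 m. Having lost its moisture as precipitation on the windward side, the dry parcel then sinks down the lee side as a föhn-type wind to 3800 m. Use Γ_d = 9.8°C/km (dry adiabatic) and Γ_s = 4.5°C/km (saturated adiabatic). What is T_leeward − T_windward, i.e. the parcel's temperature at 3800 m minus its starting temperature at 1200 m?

-13.82°C

1200–2300 m, dry: Δz = 1.1 km ⇒ ΔT = -10.78°C; T = -2.88°C
2300–4500 m, saturated: Δz = 2.2 km ⇒ ΔT = -9.9°C; T = -12.78°C
4500–3800 m, dry descent: Δz = 0.7 km ⇒ ΔT = +6.86°C; T = -5.92°C
Net change vs windward start: -5.92 − 7.9 = -13.82°C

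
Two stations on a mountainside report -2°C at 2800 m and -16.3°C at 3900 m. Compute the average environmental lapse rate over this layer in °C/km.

Γ = −ΔT/Δz = (-2 − (-16.3)) / (3900 − 2800) m
  = 14.3°C / 1.1 km = 13°C/km

13°C/km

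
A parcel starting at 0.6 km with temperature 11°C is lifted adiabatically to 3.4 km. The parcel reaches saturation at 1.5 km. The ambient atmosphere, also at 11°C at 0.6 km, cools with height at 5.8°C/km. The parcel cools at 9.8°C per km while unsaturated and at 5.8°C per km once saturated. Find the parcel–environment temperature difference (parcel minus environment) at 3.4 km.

Parcel:
  From 600 m to 1500 m (dry): cools by 9.8 × 0.9 = 8.82°C, giving 2.18°C.
  From 1500 m to 3400 m (saturated): cools by 5.8 × 1.9 = 11.02°C, giving -8.84°C.
Environment:
  From 600 m to 3400 m (environment): cools by 5.8 × 2.8 = 16.24°C, giving -5.24°C.
T_parcel − T_env = -8.84 − (-5.24) = -3.6°C

-3.6°C (parcel cooler than environment)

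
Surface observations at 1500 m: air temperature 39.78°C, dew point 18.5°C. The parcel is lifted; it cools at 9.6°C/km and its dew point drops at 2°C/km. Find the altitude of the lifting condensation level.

4300 m

T and T_d converge at 9.6 − 2 = 7.6°C per km
Height above start = (39.78 − 18.5) / 7.6 = 2.8 km
LCL altitude = 1500 m + 2800 m = 4300 m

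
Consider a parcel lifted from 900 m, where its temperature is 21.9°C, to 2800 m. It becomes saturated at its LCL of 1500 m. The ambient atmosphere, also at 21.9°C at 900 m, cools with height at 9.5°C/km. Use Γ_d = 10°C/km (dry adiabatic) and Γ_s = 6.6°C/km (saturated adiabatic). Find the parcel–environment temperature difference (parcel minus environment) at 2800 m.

Parcel:
  900 → 1500 m (dry, 10°C/km): ΔT = -10 × 0.6 = -6°C → T = 15.9°C
  1500 → 2800 m (saturated, 6.6°C/km): ΔT = -6.6 × 1.3 = -8.58°C → T = 7.32°C
Environment:
  900 → 2800 m (environment, 9.5°C/km): ΔT = -9.5 × 1.9 = -18.05°C → T = 3.85°C
T_parcel − T_env = 7.32 − 3.85 = +3.47°C

+3.47°C (parcel warmer than environment)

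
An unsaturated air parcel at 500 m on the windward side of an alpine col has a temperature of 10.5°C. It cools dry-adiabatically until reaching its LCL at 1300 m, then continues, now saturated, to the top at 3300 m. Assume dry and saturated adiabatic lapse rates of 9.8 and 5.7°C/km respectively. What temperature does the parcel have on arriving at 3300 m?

-8.74°C

500–1300 m, dry: Δz = 0.8 km ⇒ ΔT = -7.84°C; T = 2.66°C
1300–3300 m, saturated: Δz = 2 km ⇒ ΔT = -11.4°C; T = -8.74°C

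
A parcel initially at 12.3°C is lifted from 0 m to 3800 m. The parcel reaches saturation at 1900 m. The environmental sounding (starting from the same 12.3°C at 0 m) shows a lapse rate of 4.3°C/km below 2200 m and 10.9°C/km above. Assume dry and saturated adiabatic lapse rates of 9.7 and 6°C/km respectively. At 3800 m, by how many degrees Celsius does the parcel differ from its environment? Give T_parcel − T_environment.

Parcel:
  Dry to 1900 m: -9.7 × 1.9 km = -18.43°C, so T = -6.13°C.
  Saturated to 3800 m: -6 × 1.9 km = -11.4°C, so T = -17.53°C.
Environment:
  Environment, lower layer to 2200 m: -4.3 × 2.2 km = -9.46°C, so T = 2.84°C.
  Environment, upper layer to 3800 m: -10.9 × 1.6 km = -17.44°C, so T = -14.6°C.
T_parcel − T_env = -17.53 − (-14.6) = -2.93°C

-2.93°C (parcel cooler than environment)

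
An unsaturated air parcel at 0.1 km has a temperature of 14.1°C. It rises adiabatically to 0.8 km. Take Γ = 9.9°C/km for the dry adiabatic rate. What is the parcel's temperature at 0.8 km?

7.17°C

From 100 m to 800 m (dry adiabatic): cools by 9.9 × 0.7 = 6.93°C, giving 7.17°C.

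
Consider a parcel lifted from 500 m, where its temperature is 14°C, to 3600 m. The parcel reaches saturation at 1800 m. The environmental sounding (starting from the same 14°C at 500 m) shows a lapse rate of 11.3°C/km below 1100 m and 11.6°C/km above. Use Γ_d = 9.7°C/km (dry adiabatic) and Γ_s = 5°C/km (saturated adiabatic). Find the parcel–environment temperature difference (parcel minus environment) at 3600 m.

+14.17°C (parcel warmer than environment)

Parcel:
  500 → 1800 m (dry, 9.7°C/km): ΔT = -9.7 × 1.3 = -12.61°C → T = 1.39°C
  1800 → 3600 m (saturated, 5°C/km): ΔT = -5 × 1.8 = -9°C → T = -7.61°C
Environment:
  500 → 1100 m (environment, lower layer, 11.3°C/km): ΔT = -11.3 × 0.6 = -6.78°C → T = 7.22°C
  1100 → 3600 m (environment, upper layer, 11.6°C/km): ΔT = -11.6 × 2.5 = -29°C → T = -21.78°C
T_parcel − T_env = -7.61 − (-21.78) = +14.17°C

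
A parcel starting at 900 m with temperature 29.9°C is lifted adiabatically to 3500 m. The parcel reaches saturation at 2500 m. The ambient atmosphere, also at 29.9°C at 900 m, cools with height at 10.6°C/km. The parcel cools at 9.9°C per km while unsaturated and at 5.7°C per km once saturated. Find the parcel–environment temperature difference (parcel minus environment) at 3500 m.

+6.02°C (parcel warmer than environment)

Parcel:
  Dry to 2500 m: -9.9 × 1.6 km = -15.84°C, so T = 14.06°C.
  Saturated to 3500 m: -5.7 × 1 km = -5.7°C, so T = 8.36°C.
Environment:
  Environment to 3500 m: -10.6 × 2.6 km = -27.56°C, so T = 2.34°C.
T_parcel − T_env = 8.36 − 2.34 = +6.02°C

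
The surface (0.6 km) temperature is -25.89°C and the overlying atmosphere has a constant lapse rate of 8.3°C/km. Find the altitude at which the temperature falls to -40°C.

Height above start = (-25.89 − (-40)) / 8.3 = 1.7 km
Altitude = 600 m + 1700 m = 2300 m

2.3 km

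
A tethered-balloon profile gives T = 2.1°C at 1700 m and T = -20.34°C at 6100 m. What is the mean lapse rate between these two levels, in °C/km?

Γ = −ΔT/Δz = (2.1 − (-20.34)) / (6100 − 1700) m
  = 22.44°C / 4.4 km = 5.1°C/km

5.1°C/km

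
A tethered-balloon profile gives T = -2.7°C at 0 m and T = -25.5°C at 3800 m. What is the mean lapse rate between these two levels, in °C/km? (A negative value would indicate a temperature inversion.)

Γ = −ΔT/Δz = (-2.7 − (-25.5)) / (3800 − 0) m
  = 22.8°C / 3.8 km = 6°C/km

6°C/km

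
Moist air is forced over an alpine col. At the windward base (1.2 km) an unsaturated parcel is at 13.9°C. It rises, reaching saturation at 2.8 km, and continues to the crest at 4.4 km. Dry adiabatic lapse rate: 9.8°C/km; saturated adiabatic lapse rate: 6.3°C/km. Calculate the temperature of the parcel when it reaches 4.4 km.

From 1200 m to 2800 m (dry): cools by 9.8 × 1.6 = 15.68°C, giving -1.78°C.
From 2800 m to 4400 m (saturated): cools by 6.3 × 1.6 = 10.08°C, giving -11.86°C.

-11.86°C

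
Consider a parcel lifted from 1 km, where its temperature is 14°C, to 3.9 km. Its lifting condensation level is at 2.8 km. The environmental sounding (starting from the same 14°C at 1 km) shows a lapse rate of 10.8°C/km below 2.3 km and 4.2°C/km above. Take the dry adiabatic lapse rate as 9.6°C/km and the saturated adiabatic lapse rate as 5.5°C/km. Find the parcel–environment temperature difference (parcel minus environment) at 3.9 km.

Parcel:
  Dry to 2800 m: -9.6 × 1.8 km = -17.28°C, so T = -3.28°C.
  Saturated to 3900 m: -5.5 × 1.1 km = -6.05°C, so T = -9.33°C.
Environment:
  Environment, lower layer to 2300 m: -10.8 × 1.3 km = -14.04°C, so T = -0.04°C.
  Environment, upper layer to 3900 m: -4.2 × 1.6 km = -6.72°C, so T = -6.76°C.
T_parcel − T_env = -9.33 − (-6.76) = -2.57°C

-2.57°C (parcel cooler than environment)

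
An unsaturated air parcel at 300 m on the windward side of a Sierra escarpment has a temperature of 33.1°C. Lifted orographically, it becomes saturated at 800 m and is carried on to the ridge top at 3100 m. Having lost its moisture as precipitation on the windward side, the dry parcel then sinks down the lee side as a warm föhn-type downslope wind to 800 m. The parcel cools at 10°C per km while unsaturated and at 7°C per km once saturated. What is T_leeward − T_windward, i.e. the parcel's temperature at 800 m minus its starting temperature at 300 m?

+1.9°C

Dry to 800 m: -10 × 0.5 km = -5°C, so T = 28.1°C.
Saturated to 3100 m: -7 × 2.3 km = -16.1°C, so T = 12°C.
Dry descent to 800 m: +10 × 2.3 km = +23°C, so T = 35°C.
Net change vs windward start: 35 − 33.1 = +1.9°C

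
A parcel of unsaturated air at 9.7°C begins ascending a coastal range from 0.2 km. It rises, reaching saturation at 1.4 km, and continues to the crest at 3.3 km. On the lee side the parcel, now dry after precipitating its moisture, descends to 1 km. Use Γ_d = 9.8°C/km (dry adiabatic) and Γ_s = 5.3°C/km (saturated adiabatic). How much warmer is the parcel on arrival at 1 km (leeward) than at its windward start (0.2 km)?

Dry to 1400 m: -9.8 × 1.2 km = -11.76°C, so T = -2.06°C.
Saturated to 3300 m: -5.3 × 1.9 km = -10.07°C, so T = -12.13°C.
Dry descent to 1000 m: +9.8 × 2.3 km = +22.54°C, so T = 10.41°C.
Net change vs windward start: 10.41 − 9.7 = +0.71°C

+0.71°C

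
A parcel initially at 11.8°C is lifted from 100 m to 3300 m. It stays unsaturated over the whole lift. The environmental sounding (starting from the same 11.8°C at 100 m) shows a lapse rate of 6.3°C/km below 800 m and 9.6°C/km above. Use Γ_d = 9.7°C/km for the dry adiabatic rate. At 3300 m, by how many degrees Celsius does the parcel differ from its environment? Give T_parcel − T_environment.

Parcel:
  100 → 3300 m (dry, 9.7°C/km): ΔT = -9.7 × 3.2 = -31.04°C → T = -19.24°C
Environment:
  100 → 800 m (environment, lower layer, 6.3°C/km): ΔT = -6.3 × 0.7 = -4.41°C → T = 7.39°C
  800 → 3300 m (environment, upper layer, 9.6°C/km): ΔT = -9.6 × 2.5 = -24°C → T = -16.61°C
T_parcel − T_env = -19.24 − (-16.61) = -2.63°C

-2.63°C (parcel cooler than environment)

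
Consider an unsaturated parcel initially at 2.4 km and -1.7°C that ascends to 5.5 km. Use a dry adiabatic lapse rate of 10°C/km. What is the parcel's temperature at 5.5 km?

-32.7°C

2400–5500 m, dry adiabatic: Δz = 3.1 km ⇒ ΔT = -31°C; T = -32.7°C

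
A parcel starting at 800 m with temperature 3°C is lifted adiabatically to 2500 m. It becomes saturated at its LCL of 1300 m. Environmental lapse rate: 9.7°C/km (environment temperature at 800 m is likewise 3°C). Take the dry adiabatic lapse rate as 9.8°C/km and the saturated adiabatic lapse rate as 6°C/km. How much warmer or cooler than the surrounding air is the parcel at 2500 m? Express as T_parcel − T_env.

+4.39°C (parcel warmer than environment)

Parcel:
  800 → 1300 m (dry, 9.8°C/km): ΔT = -9.8 × 0.5 = -4.9°C → T = -1.9°C
  1300 → 2500 m (saturated, 6°C/km): ΔT = -6 × 1.2 = -7.2°C → T = -9.1°C
Environment:
  800 → 2500 m (environment, 9.7°C/km): ΔT = -9.7 × 1.7 = -16.49°C → T = -13.49°C
T_parcel − T_env = -9.1 − (-13.49) = +4.39°C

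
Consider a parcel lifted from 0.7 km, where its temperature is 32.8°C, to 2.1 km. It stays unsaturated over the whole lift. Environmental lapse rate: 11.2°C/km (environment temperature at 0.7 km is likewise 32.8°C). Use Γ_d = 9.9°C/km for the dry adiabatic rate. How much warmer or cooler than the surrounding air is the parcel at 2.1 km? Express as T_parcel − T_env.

Parcel:
  700 → 2100 m (dry, 9.9°C/km): ΔT = -9.9 × 1.4 = -13.86°C → T = 18.94°C
Environment:
  700 → 2100 m (environment, 11.2°C/km): ΔT = -11.2 × 1.4 = -15.68°C → T = 17.12°C
T_parcel − T_env = 18.94 − 17.12 = +1.82°C

+1.82°C (parcel warmer than environment)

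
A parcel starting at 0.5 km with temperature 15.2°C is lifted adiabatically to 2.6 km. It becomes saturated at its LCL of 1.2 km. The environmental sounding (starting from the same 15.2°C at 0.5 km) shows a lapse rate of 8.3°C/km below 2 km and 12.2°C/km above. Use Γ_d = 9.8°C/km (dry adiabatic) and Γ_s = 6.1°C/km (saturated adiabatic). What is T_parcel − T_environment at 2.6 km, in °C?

Parcel:
  From 500 m to 1200 m (dry): cools by 9.8 × 0.7 = 6.86°C, giving 8.34°C.
  From 1200 m to 2600 m (saturated): cools by 6.1 × 1.4 = 8.54°C, giving -0.2°C.
Environment:
  From 500 m to 2000 m (environment, lower layer): cools by 8.3 × 1.5 = 12.45°C, giving 2.75°C.
  From 2000 m to 2600 m (environment, upper layer): cools by 12.2 × 0.6 = 7.32°C, giving -4.57°C.
T_parcel − T_env = -0.2 − (-4.57) = +4.37°C

+4.37°C (parcel warmer than environment)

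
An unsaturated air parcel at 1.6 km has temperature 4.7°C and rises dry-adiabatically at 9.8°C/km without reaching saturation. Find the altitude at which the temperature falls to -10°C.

Height above start = (4.7 − (-10)) / 9.8 = 1.5 km
Altitude = 1600 m + 1500 m = 3100 m

3.1 km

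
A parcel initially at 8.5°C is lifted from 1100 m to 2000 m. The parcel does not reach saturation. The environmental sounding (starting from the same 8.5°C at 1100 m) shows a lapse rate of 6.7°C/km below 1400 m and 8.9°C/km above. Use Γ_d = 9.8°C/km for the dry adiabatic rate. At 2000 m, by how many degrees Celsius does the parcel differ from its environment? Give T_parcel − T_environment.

Parcel:
  Dry to 2000 m: -9.8 × 0.9 km = -8.82°C, so T = -0.32°C.
Environment:
  Environment, lower layer to 1400 m: -6.7 × 0.3 km = -2.01°C, so T = 6.49°C.
  Environment, upper layer to 2000 m: -8.9 × 0.6 km = -5.34°C, so T = 1.15°C.
T_parcel − T_env = -0.32 − 1.15 = -1.47°C

-1.47°C (parcel cooler than environment)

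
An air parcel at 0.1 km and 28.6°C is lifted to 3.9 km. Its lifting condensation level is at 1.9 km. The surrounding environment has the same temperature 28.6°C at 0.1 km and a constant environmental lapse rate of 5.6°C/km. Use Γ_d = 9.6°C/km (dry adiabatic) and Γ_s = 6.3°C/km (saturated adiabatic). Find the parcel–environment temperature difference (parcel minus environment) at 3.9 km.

Parcel:
  100–1900 m, dry: Δz = 1.8 km ⇒ ΔT = -17.28°C; T = 11.32°C
  1900–3900 m, saturated: Δz = 2 km ⇒ ΔT = -12.6°C; T = -1.28°C
Environment:
  100–3900 m, environment: Δz = 3.8 km ⇒ ΔT = -21.28°C; T = 7.32°C
T_parcel − T_env = -1.28 − 7.32 = -8.6°C

-8.6°C (parcel cooler than environment)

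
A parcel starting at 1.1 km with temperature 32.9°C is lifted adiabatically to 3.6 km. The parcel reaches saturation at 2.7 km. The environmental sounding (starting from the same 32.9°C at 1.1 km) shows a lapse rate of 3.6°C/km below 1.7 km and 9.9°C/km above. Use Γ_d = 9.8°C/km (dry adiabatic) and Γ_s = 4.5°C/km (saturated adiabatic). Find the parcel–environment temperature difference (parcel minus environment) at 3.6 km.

+1.24°C (parcel warmer than environment)

Parcel:
  Dry to 2700 m: -9.8 × 1.6 km = -15.68°C, so T = 17.22°C.
  Saturated to 3600 m: -4.5 × 0.9 km = -4.05°C, so T = 13.17°C.
Environment:
  Environment, lower layer to 1700 m: -3.6 × 0.6 km = -2.16°C, so T = 30.74°C.
  Environment, upper layer to 3600 m: -9.9 × 1.9 km = -18.81°C, so T = 11.93°C.
T_parcel − T_env = 13.17 − 11.93 = +1.24°C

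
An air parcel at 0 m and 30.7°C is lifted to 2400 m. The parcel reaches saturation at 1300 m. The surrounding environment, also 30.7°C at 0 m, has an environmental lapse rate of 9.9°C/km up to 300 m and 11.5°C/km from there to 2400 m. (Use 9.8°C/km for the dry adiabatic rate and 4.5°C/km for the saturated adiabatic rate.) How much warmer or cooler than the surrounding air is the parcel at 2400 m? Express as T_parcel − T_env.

Parcel:
  From 0 m to 1300 m (dry): cools by 9.8 × 1.3 = 12.74°C, giving 17.96°C.
  From 1300 m to 2400 m (saturated): cools by 4.5 × 1.1 = 4.95°C, giving 13.01°C.
Environment:
  From 0 m to 300 m (environment, lower layer): cools by 9.9 × 0.3 = 2.97°C, giving 27.73°C.
  From 300 m to 2400 m (environment, upper layer): cools by 11.5 × 2.1 = 24.15°C, giving 3.58°C.
T_parcel − T_env = 13.01 − 3.58 = +9.43°C

+9.43°C (parcel warmer than environment)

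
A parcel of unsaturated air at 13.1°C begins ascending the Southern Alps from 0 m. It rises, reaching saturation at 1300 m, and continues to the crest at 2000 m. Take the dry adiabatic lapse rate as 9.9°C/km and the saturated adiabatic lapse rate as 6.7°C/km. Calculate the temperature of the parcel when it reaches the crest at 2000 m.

-4.46°C

From 0 m to 1300 m (dry): cools by 9.9 × 1.3 = 12.87°C, giving 0.23°C.
From 1300 m to 2000 m (saturated): cools by 6.7 × 0.7 = 4.69°C, giving -4.46°C.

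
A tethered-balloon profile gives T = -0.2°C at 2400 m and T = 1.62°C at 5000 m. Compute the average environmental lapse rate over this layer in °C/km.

-0.7°C/km

Γ = −ΔT/Δz = (-0.2 − 1.62) / (5000 − 2400) m
  = -1.82°C / 2.6 km = -0.7°C/km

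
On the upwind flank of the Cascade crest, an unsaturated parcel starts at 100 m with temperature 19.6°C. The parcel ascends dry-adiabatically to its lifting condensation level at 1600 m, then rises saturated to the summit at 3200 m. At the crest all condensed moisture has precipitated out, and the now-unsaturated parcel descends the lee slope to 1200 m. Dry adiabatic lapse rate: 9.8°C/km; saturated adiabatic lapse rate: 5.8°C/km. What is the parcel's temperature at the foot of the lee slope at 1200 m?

15.22°C

100 → 1600 m (dry, 9.8°C/km): ΔT = -9.8 × 1.5 = -14.7°C → T = 4.9°C
1600 → 3200 m (saturated, 5.8°C/km): ΔT = -5.8 × 1.6 = -9.28°C → T = -4.38°C
3200 → 1200 m (dry descent, 9.8°C/km): ΔT = +9.8 × 2 = +19.6°C → T = 15.22°C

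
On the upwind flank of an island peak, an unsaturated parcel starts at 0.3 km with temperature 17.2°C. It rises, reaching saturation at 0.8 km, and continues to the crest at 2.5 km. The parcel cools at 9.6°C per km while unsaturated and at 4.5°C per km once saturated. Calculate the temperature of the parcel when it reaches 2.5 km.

4.75°C

Dry to 800 m: -9.6 × 0.5 km = -4.8°C, so T = 12.4°C.
Saturated to 2500 m: -4.5 × 1.7 km = -7.65°C, so T = 4.75°C.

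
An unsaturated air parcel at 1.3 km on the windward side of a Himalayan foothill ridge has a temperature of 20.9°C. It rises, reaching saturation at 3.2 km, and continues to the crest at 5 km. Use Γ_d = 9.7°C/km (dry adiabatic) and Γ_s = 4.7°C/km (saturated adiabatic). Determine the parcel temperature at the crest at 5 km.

-5.99°C

Dry to 3200 m: -9.7 × 1.9 km = -18.43°C, so T = 2.47°C.
Saturated to 5000 m: -4.7 × 1.8 km = -8.46°C, so T = -5.99°C.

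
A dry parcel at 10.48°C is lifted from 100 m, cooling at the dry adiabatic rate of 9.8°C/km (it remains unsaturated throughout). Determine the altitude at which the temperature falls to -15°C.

2700 m

Height above start = (10.48 − (-15)) / 9.8 = 2.6 km
Altitude = 100 m + 2600 m = 2700 m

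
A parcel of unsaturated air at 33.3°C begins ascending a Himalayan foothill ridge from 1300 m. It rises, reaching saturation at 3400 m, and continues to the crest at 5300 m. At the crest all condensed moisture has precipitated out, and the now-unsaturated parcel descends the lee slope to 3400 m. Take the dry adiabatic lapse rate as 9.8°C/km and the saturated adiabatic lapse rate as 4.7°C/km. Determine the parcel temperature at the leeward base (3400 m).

22.41°C

1300–3400 m, dry: Δz = 2.1 km ⇒ ΔT = -20.58°C; T = 12.72°C
3400–5300 m, saturated: Δz = 1.9 km ⇒ ΔT = -8.93°C; T = 3.79°C
5300–3400 m, dry descent: Δz = 1.9 km ⇒ ΔT = +18.62°C; T = 22.41°C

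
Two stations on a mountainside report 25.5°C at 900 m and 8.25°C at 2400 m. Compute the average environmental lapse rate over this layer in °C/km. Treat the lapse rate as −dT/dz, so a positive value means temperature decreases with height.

11.5°C/km

Γ = −ΔT/Δz = (25.5 − 8.25) / (2400 − 900) m
  = 17.25°C / 1.5 km = 11.5°C/km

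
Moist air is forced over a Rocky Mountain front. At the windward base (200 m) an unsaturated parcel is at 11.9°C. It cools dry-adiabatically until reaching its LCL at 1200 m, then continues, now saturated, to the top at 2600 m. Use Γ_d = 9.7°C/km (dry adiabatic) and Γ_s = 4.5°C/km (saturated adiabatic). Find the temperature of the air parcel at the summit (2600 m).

-4.1°C

Dry to 1200 m: -9.7 × 1 km = -9.7°C, so T = 2.2°C.
Saturated to 2600 m: -4.5 × 1.4 km = -6.3°C, so T = -4.1°C.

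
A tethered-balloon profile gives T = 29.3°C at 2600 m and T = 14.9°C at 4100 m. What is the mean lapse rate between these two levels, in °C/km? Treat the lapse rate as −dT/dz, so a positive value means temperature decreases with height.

Γ = −ΔT/Δz = (29.3 − 14.9) / (4100 − 2600) m
  = 14.4°C / 1.5 km = 9.6°C/km

9.6°C/km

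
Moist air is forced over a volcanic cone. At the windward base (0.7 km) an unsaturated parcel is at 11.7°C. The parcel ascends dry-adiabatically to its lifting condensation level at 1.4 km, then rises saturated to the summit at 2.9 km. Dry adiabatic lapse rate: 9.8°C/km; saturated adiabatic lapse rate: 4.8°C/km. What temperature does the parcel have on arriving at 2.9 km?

-2.36°C

700 → 1400 m (dry, 9.8°C/km): ΔT = -9.8 × 0.7 = -6.86°C → T = 4.84°C
1400 → 2900 m (saturated, 4.8°C/km): ΔT = -4.8 × 1.5 = -7.2°C → T = -2.36°C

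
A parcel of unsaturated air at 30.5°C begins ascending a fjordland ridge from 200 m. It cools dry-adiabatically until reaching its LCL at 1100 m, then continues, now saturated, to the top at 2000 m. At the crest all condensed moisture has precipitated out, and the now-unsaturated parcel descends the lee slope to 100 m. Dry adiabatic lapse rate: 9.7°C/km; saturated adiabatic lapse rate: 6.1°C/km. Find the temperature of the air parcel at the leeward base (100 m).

From 200 m to 1100 m (dry): cools by 9.7 × 0.9 = 8.73°C, giving 21.77°C.
From 1100 m to 2000 m (saturated): cools by 6.1 × 0.9 = 5.49°C, giving 16.28°C.
From 2000 m to 100 m (dry descent): warms by 9.7 × 1.9 = 18.43°C, giving 34.71°C.

34.71°C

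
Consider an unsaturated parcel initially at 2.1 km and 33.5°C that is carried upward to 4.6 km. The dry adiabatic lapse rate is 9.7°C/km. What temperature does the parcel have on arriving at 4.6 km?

9.25°C

From 2100 m to 4600 m (dry adiabatic): cools by 9.7 × 2.5 = 24.25°C, giving 9.25°C.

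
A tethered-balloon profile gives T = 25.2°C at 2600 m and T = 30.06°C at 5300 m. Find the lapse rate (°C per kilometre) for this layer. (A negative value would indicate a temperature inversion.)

Γ = −ΔT/Δz = (25.2 − 30.06) / (5300 − 2600) m
  = -4.86°C / 2.7 km = -1.8°C/km

-1.8°C/km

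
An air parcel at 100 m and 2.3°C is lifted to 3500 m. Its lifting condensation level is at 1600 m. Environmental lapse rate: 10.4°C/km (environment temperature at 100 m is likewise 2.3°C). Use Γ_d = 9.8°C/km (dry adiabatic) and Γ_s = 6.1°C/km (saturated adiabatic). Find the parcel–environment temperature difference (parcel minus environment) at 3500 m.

+9.07°C (parcel warmer than environment)

Parcel:
  100 → 1600 m (dry, 9.8°C/km): ΔT = -9.8 × 1.5 = -14.7°C → T = -12.4°C
  1600 → 3500 m (saturated, 6.1°C/km): ΔT = -6.1 × 1.9 = -11.59°C → T = -23.99°C
Environment:
  100 → 3500 m (environment, 10.4°C/km): ΔT = -10.4 × 3.4 = -35.36°C → T = -33.06°C
T_parcel − T_env = -23.99 − (-33.06) = +9.07°C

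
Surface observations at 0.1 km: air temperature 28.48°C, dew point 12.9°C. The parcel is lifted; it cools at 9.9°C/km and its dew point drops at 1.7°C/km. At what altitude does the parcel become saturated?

2 km

T and T_d converge at 9.9 − 1.7 = 8.2°C per km
Height above start = (28.48 − 12.9) / 8.2 = 1.9 km
LCL altitude = 100 m + 1900 m = 2000 m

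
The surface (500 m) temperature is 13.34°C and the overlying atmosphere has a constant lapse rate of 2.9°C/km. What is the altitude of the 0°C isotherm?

5100 m

Height above start = (13.34 − 0) / 2.9 = 4.6 km
Altitude = 500 m + 4600 m = 5100 m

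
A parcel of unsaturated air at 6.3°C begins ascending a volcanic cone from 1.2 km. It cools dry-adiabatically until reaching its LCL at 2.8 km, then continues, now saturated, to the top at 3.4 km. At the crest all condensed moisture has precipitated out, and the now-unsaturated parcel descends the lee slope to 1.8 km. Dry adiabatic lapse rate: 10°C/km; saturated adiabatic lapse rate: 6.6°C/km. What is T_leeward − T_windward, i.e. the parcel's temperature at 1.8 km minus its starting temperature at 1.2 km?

-3.96°C

1200 → 2800 m (dry, 10°C/km): ΔT = -10 × 1.6 = -16°C → T = -9.7°C
2800 → 3400 m (saturated, 6.6°C/km): ΔT = -6.6 × 0.6 = -3.96°C → T = -13.66°C
3400 → 1800 m (dry descent, 10°C/km): ΔT = +10 × 1.6 = +16°C → T = 2.34°C
Net change vs windward start: 2.34 − 6.3 = -3.96°C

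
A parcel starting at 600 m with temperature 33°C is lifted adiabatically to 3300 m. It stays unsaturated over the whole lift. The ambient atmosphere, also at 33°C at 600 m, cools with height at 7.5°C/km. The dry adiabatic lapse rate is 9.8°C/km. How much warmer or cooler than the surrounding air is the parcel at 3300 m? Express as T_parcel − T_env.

-6.21°C (parcel cooler than environment)

Parcel:
  600–3300 m, dry: Δz = 2.7 km ⇒ ΔT = -26.46°C; T = 6.54°C
Environment:
  600–3300 m, environment: Δz = 2.7 km ⇒ ΔT = -20.25°C; T = 12.75°C
T_parcel − T_env = 6.54 − 12.75 = -6.21°C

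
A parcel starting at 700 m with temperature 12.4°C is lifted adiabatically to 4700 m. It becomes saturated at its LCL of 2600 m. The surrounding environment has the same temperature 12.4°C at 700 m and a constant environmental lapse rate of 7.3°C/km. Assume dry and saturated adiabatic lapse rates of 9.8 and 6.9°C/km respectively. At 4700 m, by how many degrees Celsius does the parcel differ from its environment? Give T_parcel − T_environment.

Parcel:
  Dry to 2600 m: -9.8 × 1.9 km = -18.62°C, so T = -6.22°C.
  Saturated to 4700 m: -6.9 × 2.1 km = -14.49°C, so T = -20.71°C.
Environment:
  Environment to 4700 m: -7.3 × 4 km = -29.2°C, so T = -16.8°C.
T_parcel − T_env = -20.71 − (-16.8) = -3.91°C

-3.91°C (parcel cooler than environment)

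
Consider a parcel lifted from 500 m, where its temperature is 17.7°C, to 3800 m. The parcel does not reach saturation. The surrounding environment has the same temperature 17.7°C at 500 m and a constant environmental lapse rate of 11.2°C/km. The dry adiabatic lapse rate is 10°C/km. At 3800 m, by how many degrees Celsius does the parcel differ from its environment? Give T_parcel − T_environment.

+3.96°C (parcel warmer than environment)

Parcel:
  Dry to 3800 m: -10 × 3.3 km = -33°C, so T = -15.3°C.
Environment:
  Environment to 3800 m: -11.2 × 3.3 km = -36.96°C, so T = -19.26°C.
T_parcel − T_env = -15.3 − (-19.26) = +3.96°C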